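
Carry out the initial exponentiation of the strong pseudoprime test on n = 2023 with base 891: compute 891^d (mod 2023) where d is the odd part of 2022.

n − 1 = 2022 = 2^1 · 1011, so s = 1 and d = 1011.
Repeated squaring mod 2023: 891^1 ≡ 891, 891^2 ≡ 865, 891^4 ≡ 1738, 891^8 ≡ 305, 891^16 ≡ 1990, 891^32 ≡ 1089, 891^64 ≡ 443, 891^128 ≡ 18, 891^256 ≡ 324, 891^512 ≡ 1803.
1011 = 512 + 256 + 128 + 64 + 32 + 16 + 2 + 1, so 891^1011 ≡ 1803·324·18·443·1089·1990·865·891 ≡ 1618 (mod 2023).

1618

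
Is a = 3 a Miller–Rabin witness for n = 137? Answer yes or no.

no

n − 1 = 136 = 2^3 · 17, so s = 3 and d = 17.
x_0 = 3^17 mod 137 = 127.
x_0 is neither 1 nor 136, so continue squaring.
x_1 = 127^2 mod 137 = 100.
x_2 = 100^2 mod 137 = 136.
x_2 ≡ −1, so 3 is not a witness.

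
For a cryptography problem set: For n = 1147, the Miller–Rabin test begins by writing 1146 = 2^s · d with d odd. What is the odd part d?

Halving: 1146 → 573; 573 is odd.
So 1146 = 2^1 · 573.

573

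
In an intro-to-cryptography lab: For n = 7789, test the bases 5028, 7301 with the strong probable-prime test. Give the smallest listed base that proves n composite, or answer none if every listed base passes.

n − 1 = 7788 = 2^2 · 1947, so s = 2 and d = 1947.
Base 5028: x_0 = 5028^1947 mod 7789 = 4411. x_0 is neither 1 nor 7788, so continue squaring. x_1 = 4411^2 mod 7789 = 7788. x_1 ≡ −1, so 5028 is not a witness.
Base 7301: x_0 = 7301^1947 mod 7789 = 4411. x_0 is neither 1 nor 7788, so continue squaring. x_1 = 4411^2 mod 7789 = 7788. x_1 ≡ −1, so 7301 is not a witness.
No listed base is a witness for 7789.

none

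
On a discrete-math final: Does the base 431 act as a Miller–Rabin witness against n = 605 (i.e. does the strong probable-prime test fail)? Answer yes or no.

yes

n − 1 = 604 = 2^2 · 151, so s = 2 and d = 151.
x_0 = 431^151 mod 605 = 486.
x_0 is neither 1 nor 604, so continue squaring.
x_1 = 486^2 mod 605 = 246.
Reached i = s−1 = 1 without hitting −1: 431 is a Miller–Rabin witness and 605 is composite.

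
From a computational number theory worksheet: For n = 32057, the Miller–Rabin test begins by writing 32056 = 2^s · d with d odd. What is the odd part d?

4007

Halving: 32056 → 16028 → 8014 → 4007; 4007 is odd.
So 32056 = 2^3 · 4007.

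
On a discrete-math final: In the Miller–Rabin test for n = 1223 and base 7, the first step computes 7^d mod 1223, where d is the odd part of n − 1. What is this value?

n − 1 = 1222 = 2^1 · 611, so s = 1 and d = 611.
Repeated squaring mod 1223: 7^1 ≡ 7, 7^2 ≡ 49, 7^4 ≡ 1178, 7^8 ≡ 802, 7^16 ≡ 1129, 7^32 ≡ 275, 7^64 ≡ 1022, 7^128 ≡ 42, 7^256 ≡ 541, 7^512 ≡ 384.
611 = 512 + 64 + 32 + 2 + 1, so 7^611 ≡ 384·1022·275·49·7 ≡ 1 (mod 1223).

1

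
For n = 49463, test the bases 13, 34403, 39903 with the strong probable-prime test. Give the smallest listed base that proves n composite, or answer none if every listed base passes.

none

n − 1 = 49462 = 2^1 · 24731, so s = 1 and d = 24731.
Base 13: x_0 = 13^24731 mod 49463 = 49462. x_0 = 49462 ≡ −1, so 13 is not a witness.
Base 34403: x_0 = 34403^24731 mod 49463 = 49462. x_0 = 49462 ≡ −1, so 34403 is not a witness.
Base 39903: x_0 = 39903^24731 mod 49463 = 1. x_0 = 1, so 39903 is not a witness.
No listed base is a witness for 49463.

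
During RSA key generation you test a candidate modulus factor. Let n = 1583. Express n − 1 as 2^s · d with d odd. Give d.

Halving: 1582 → 791; 791 is odd.
So 1582 = 2^1 · 791.

791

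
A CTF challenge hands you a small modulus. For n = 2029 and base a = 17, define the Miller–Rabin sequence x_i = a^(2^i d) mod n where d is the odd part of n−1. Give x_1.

2028

n − 1 = 2028 = 2^2 · 507, so s = 2 and d = 507.
x_0 = 17^507 mod 2029 = 1037.
x_1 = 1037^2 mod 2029 = 2028.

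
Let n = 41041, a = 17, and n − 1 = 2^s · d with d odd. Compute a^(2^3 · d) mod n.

n − 1 = 41040 = 2^4 · 2565, so s = 4 and d = 2565.
By repeated squaring, 17^2565 ≡ 33032 (mod 41041).
x_0 = 33032.
x_1 = 33032^2 mod 41041 = 38039.
x_2 = 38039^2 mod 41041 = 24025.
x_3 = 24025^2 mod 41041 = 1.

1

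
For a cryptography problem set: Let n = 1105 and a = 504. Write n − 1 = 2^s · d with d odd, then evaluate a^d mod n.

n − 1 = 1104 = 2^4 · 69, so s = 4 and d = 69.
504^69 mod 1105 = 129.

129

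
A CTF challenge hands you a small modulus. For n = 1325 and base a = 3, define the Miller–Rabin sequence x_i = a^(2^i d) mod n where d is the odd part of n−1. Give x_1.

n − 1 = 1324 = 2^2 · 331, so s = 2 and d = 331.
By repeated squaring, 3^331 ≡ 1147 (mod 1325).
x_0 = 1147.
x_1 = 1147^2 mod 1325 = 1209.

1209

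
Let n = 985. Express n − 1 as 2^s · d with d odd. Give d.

123

Halving: 984 → 492 → 246 → 123; 123 is odd.
So 984 = 2^3 · 123.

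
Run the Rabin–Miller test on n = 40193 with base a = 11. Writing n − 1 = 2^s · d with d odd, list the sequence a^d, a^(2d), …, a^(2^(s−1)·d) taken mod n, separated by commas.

34137, 19120, 19065, 8926, 10950, 6781, 1169, 40192

n − 1 = 40192 = 2^8 · 157, so s = 8 and d = 157.
x_0 = 11^157 mod 40193 = 34137.
x_1 = 34137^2 mod 40193 = 19120.
x_2 = 19120^2 mod 40193 = 19065.
x_3 = 19065^2 mod 40193 = 8926.
x_4 = 8926^2 mod 40193 = 10950.
x_5 = 10950^2 mod 40193 = 6781.
x_6 = 6781^2 mod 40193 = 1169.
x_7 = 1169^2 mod 40193 = 40192.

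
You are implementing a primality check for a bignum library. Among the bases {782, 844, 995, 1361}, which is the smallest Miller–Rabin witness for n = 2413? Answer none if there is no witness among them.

844

n − 1 = 2412 = 2^2 · 603, so s = 2 and d = 603.
Base 782: x_0 = 782^603 mod 2413 = 2412. x_0 = 2412 ≡ −1, so 782 is not a witness.
Base 844: x_0 = 844^603 mod 2413 = 1842. x_0 is neither 1 nor 2412, so continue squaring. x_1 = 1842^2 mod 2413 = 286. Reached i = s−1 = 1 without hitting −1: 844 is a Miller–Rabin witness and 2413 is composite.
Base 995: x_0 = 995^603 mod 2413 = 1901. x_0 is neither 1 nor 2412, so continue squaring. x_1 = 1901^2 mod 2413 = 1540. Reached i = s−1 = 1 without hitting −1: 995 is a Miller–Rabin witness and 2413 is composite.
Base 1361: x_0 = 1361^603 mod 2413 = 246. x_0 is neither 1 nor 2412, so continue squaring. x_1 = 246^2 mod 2413 = 191. Reached i = s−1 = 1 without hitting −1: 1361 is a Miller–Rabin witness and 2413 is composite.
The smallest witness among the given bases is 844.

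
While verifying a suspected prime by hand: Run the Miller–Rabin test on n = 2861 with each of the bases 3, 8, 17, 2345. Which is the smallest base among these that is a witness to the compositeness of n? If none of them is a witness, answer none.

none

n − 1 = 2860 = 2^2 · 715, so s = 2 and d = 715.
Base 3: x_0 = 3^715 mod 2861 = 1202. x_0 is neither 1 nor 2860, so continue squaring. x_1 = 1202^2 mod 2861 = 2860. x_1 ≡ −1, so 3 is not a witness.
Base 8: x_0 = 8^715 mod 2861 = 1659. x_0 is neither 1 nor 2860, so continue squaring. x_1 = 1659^2 mod 2861 = 2860. x_1 ≡ −1, so 8 is not a witness.
Base 17: x_0 = 17^715 mod 2861 = 1659. x_0 is neither 1 nor 2860, so continue squaring. x_1 = 1659^2 mod 2861 = 2860. x_1 ≡ −1, so 17 is not a witness.
Base 2345: x_0 = 2345^715 mod 2861 = 1202. x_0 is neither 1 nor 2860, so continue squaring. x_1 = 1202^2 mod 2861 = 2860. x_1 ≡ −1, so 2345 is not a witness.
No listed base is a witness for 2861.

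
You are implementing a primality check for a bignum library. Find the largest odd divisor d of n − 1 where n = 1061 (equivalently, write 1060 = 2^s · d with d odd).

Halving: 1060 → 530 → 265; 265 is odd.
So 1060 = 2^2 · 265.

265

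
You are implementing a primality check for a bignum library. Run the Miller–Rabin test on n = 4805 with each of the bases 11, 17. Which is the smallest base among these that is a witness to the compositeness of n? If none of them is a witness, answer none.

n − 1 = 4804 = 2^2 · 1201, so s = 2 and d = 1201.
Base 11: x_0 = 11^1201 mod 4805 = 1716. x_0 is neither 1 nor 4804, so continue squaring. x_1 = 1716^2 mod 4805 = 3996. Reached i = s−1 = 1 without hitting −1: 11 is a Miller–Rabin witness and 4805 is composite.
Base 17: x_0 = 17^1201 mod 4805 = 637. x_0 is neither 1 nor 4804, so continue squaring. x_1 = 637^2 mod 4805 = 2149. Reached i = s−1 = 1 without hitting −1: 17 is a Miller–Rabin witness and 4805 is composite.
The smallest witness among the given bases is 11.

11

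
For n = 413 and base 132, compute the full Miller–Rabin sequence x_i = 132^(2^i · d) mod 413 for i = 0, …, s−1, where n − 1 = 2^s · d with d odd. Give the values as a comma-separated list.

195, 29

n − 1 = 412 = 2^2 · 103, so s = 2 and d = 103.
x_0 = 132^103 mod 413 = 195.
x_1 = 195^2 mod 413 = 29.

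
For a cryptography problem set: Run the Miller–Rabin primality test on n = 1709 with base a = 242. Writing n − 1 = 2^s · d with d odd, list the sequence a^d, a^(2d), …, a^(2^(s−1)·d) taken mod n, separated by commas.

1319, 1708

n − 1 = 1708 = 2^2 · 427, so s = 2 and d = 427.
x_0 = 242^427 mod 1709 = 1319.
x_1 = 1319^2 mod 1709 = 1708.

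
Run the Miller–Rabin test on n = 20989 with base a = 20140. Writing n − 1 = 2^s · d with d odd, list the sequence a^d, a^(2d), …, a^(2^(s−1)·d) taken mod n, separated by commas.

n − 1 = 20988 = 2^2 · 5247, so s = 2 and d = 5247.
x_0 = 20140^5247 mod 20989 = 10108.
x_1 = 10108^2 mod 20989 = 18201.

10108, 18201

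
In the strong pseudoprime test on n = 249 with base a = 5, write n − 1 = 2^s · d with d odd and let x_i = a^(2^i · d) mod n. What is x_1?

142

n − 1 = 248 = 2^3 · 31, so s = 3 and d = 31.
x_0 = 5^31 mod 249 = 98.
x_1 = 98^2 mod 249 = 142.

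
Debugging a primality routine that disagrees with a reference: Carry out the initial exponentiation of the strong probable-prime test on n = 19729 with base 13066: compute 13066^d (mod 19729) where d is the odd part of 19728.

n − 1 = 19728 = 2^4 · 1233, so s = 4 and d = 1233.
By repeated squaring, 13066^1233 ≡ 5736 (mod 19729).

5736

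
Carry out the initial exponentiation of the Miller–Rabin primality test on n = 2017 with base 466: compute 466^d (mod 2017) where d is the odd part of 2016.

227

n − 1 = 2016 = 2^5 · 63, so s = 5 and d = 63.
466^63 mod 2017 = 227.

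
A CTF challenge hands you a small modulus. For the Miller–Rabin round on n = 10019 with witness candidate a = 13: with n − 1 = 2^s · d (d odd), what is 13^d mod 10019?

9139

n − 1 = 10018 = 2^1 · 5009, so s = 1 and d = 5009.
13^5009 mod 10019 = 9139.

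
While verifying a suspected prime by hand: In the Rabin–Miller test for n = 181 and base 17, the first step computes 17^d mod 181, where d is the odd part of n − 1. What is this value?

n − 1 = 180 = 2^2 · 45, so s = 2 and d = 45.
17^45 mod 181 = 19.

19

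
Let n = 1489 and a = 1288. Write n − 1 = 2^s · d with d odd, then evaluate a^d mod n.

n − 1 = 1488 = 2^4 · 93, so s = 4 and d = 93.
1288^93 mod 1489 = 225.

225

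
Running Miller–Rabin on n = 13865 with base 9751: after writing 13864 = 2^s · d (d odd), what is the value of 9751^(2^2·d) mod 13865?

5031

n − 1 = 13864 = 2^3 · 1733, so s = 3 and d = 1733.
Repeated squaring mod 13865: 9751^1 ≡ 9751, 9751^2 ≡ 9696, 9751^4 ≡ 7716, 9751^8 ≡ 346, 9751^16 ≡ 8796, 9751^32 ≡ 2916, 9751^64 ≡ 3811, 9751^128 ≡ 7066, 9751^256 ≡ 491, 9751^512 ≡ 5376, 9751^1024 ≡ 6716.
1733 = 1024 + 512 + 128 + 64 + 4 + 1, so 9751^1733 ≡ 6716·5376·7066·3811·7716·9751 ≡ 13096 (mod 13865).
x_0 = 13096.
x_1 = 13096^2 mod 13865 = 9031.
x_2 = 9031^2 mod 13865 = 5031.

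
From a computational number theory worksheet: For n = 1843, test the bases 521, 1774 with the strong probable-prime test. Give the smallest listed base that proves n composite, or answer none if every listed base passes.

n − 1 = 1842 = 2^1 · 921, so s = 1 and d = 921.
Base 521: x_0 = 521^921 mod 1843 = 1842. x_0 = 1842 ≡ −1, so 521 is not a witness.
Base 1774: x_0 = 1774^921 mod 1843 = 742. x_0 ∉ {1, 1842} and s = 1, so 1774 is a Miller–Rabin witness and 1843 is composite.
The smallest witness among the given bases is 1774.

1774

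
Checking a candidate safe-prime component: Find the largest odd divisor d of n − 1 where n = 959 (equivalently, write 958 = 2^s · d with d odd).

Halving: 958 → 479; 479 is odd.
So 958 = 2^1 · 479.

479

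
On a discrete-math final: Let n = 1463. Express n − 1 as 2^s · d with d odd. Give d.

Halving: 1462 → 731; 731 is odd.
So 1462 = 2^1 · 731.

731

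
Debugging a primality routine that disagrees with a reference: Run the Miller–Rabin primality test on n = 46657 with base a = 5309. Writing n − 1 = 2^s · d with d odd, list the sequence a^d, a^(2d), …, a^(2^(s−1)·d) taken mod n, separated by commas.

n − 1 = 46656 = 2^6 · 729, so s = 6 and d = 729.
x_0 = 5309^729 mod 46657 = 18790.
x_1 = 18790^2 mod 46657 = 10581.
x_2 = 10581^2 mod 46657 = 27418.
x_3 = 27418^2 mod 46657 = 9140.
x_4 = 9140^2 mod 46657 = 23570.
x_5 = 23570^2 mod 46657 = 1.

18790, 10581, 27418, 9140, 23570, 1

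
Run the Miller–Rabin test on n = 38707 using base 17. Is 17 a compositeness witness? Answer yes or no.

n − 1 = 38706 = 2^1 · 19353, so s = 1 and d = 19353.
x_0 = 17^19353 mod 38707 = 1.
x_0 = 1, so 17 is not a witness.

no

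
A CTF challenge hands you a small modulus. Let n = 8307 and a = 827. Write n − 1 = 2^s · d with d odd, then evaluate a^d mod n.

n − 1 = 8306 = 2^1 · 4153, so s = 1 and d = 4153.
Repeated squaring mod 8307: 827^1 ≡ 827, 827^2 ≡ 2755, 827^4 ≡ 5734, 827^8 ≡ 7957, 827^16 ≡ 6202, 827^32 ≡ 3394, 827^64 ≡ 5734, 827^128 ≡ 7957, 827^256 ≡ 6202, 827^512 ≡ 3394, 827^1024 ≡ 5734, 827^2048 ≡ 7957, 827^4096 ≡ 6202.
4153 = 4096 + 32 + 16 + 8 + 1, so 827^4153 ≡ 6202·3394·6202·7957·827 ≡ 7379 (mod 8307).

7379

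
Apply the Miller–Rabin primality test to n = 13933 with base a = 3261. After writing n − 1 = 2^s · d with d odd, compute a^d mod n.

n − 1 = 13932 = 2^2 · 3483, so s = 2 and d = 3483.
By repeated squaring, 3261^3483 ≡ 13932 (mod 13933).

13932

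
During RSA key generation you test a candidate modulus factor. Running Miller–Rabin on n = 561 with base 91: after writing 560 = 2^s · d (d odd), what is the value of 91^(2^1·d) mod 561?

331

n − 1 = 560 = 2^4 · 35, so s = 4 and d = 35.
x_0 = 91^35 mod 561 = 199.
x_1 = 199^2 mod 561 = 331.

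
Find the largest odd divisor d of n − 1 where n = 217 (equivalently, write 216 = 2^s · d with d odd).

Halving: 216 → 108 → 54 → 27; 27 is odd.
So 216 = 2^3 · 27.

27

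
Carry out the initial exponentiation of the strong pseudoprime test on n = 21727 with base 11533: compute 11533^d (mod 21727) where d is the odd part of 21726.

n − 1 = 21726 = 2^1 · 10863, so s = 1 and d = 10863.
Repeated squaring mod 21727: 11533^1 ≡ 11533, 11533^2 ≡ 19122, 11533^4 ≡ 7201, 11533^8 ≡ 13779, 11533^16 ≡ 10315, 11533^32 ≡ 2106, 11533^64 ≡ 2928, 11533^128 ≡ 12746, 11533^256 ≡ 7737, 11533^512 ≡ 3284, 11533^1024 ≡ 8064, 11533^2048 ≡ 20912, 11533^4096 ≡ 12415, 11533^8192 ≡ 887.
10863 = 8192 + 2048 + 512 + 64 + 32 + 8 + 4 + 2 + 1, so 11533^10863 ≡ 887·20912·3284·2928·2106·13779·7201·19122·11533 ≡ 21726 (mod 21727).

21726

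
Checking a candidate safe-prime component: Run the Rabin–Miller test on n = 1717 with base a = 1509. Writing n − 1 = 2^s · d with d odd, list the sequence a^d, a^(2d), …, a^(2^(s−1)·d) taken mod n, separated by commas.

387, 390

n − 1 = 1716 = 2^2 · 429, so s = 2 and d = 429.
x_0 = 1509^429 mod 1717 = 387.
x_1 = 387^2 mod 1717 = 390.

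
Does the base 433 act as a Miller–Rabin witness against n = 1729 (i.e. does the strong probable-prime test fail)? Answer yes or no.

n − 1 = 1728 = 2^6 · 27, so s = 6 and d = 27.
x_0 = 433^27 mod 1729 = 1728.
x_0 = 1728 ≡ −1, so 433 is not a witness.

no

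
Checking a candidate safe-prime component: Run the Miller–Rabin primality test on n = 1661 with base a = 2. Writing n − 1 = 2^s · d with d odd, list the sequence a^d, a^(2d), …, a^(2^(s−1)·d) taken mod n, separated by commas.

571, 485

n − 1 = 1660 = 2^2 · 415, so s = 2 and d = 415.
x_0 = 2^415 mod 1661 = 571.
x_1 = 571^2 mod 1661 = 485.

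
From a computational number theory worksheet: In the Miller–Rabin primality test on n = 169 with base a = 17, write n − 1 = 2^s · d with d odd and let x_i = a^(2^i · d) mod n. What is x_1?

n − 1 = 168 = 2^3 · 21, so s = 3 and d = 21.
x_0 = 17^21 mod 169 = 90.
x_1 = 90^2 mod 169 = 157.

157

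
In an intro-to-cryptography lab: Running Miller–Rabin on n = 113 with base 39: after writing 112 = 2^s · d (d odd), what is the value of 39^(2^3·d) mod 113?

112

n − 1 = 112 = 2^4 · 7, so s = 4 and d = 7.
x_0 = 39^7 mod 113 = 48.
x_1 = 48^2 mod 113 = 44.
x_2 = 44^2 mod 113 = 15.
x_3 = 15^2 mod 113 = 112.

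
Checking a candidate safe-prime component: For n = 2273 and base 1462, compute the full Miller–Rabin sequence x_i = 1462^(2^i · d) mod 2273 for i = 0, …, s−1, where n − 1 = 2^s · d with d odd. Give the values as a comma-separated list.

n − 1 = 2272 = 2^5 · 71, so s = 5 and d = 71.
x_0 = 1462^71 mod 2273 = 465.
x_1 = 465^2 mod 2273 = 290.
x_2 = 290^2 mod 2273 = 2272.
x_3 = 2272^2 mod 2273 = 1.
x_4 = 1^2 mod 2273 = 1.

465, 290, 2272, 1, 1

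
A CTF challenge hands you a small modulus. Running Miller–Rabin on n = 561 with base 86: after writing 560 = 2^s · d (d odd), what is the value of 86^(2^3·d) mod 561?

n − 1 = 560 = 2^4 · 35, so s = 4 and d = 35.
Repeated squaring mod 561: 86^1 ≡ 86, 86^2 ≡ 103, 86^4 ≡ 511, 86^8 ≡ 256, 86^16 ≡ 460, 86^32 ≡ 103.
35 = 32 + 2 + 1, so 86^35 ≡ 103·103·86 ≡ 188 (mod 561).
x_0 = 188.
x_1 = 188^2 mod 561 = 1.
x_2 = 1^2 mod 561 = 1.
x_3 = 1^2 mod 561 = 1.

1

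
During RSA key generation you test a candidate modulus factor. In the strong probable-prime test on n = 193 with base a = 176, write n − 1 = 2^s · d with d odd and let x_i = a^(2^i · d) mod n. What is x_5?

192

n − 1 = 192 = 2^6 · 3, so s = 6 and d = 3.
x_0 = 176^3 mod 193 = 105.
x_1 = 105^2 mod 193 = 24.
x_2 = 24^2 mod 193 = 190.
x_3 = 190^2 mod 193 = 9.
x_4 = 9^2 mod 193 = 81.
x_5 = 81^2 mod 193 = 192.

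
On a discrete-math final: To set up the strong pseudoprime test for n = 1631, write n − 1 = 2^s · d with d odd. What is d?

Halving: 1630 → 815; 815 is odd.
So 1630 = 2^1 · 815.

815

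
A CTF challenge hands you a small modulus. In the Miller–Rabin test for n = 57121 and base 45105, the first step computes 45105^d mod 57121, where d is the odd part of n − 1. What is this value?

38478

n − 1 = 57120 = 2^5 · 1785, so s = 5 and d = 1785.
Repeated squaring mod 57121: 45105^1 ≡ 45105, 45105^2 ≡ 39489, 45105^4 ≡ 34942, 45105^8 ≡ 39110, 45105^16 ≡ 5962, 45105^32 ≡ 16182, 45105^64 ≡ 14460, 45105^128 ≡ 28740, 45105^256 ≡ 17940, 45105^512 ≡ 23886, 45105^1024 ≡ 16448.
1785 = 1024 + 512 + 128 + 64 + 32 + 16 + 8 + 1, so 45105^1785 ≡ 16448·23886·28740·14460·16182·5962·39110·45105 ≡ 38478 (mod 57121).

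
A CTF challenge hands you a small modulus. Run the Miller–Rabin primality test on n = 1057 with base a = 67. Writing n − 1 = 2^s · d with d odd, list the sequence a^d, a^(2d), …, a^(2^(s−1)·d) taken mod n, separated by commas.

n − 1 = 1056 = 2^5 · 33, so s = 5 and d = 33.
x_0 = 67^33 mod 1057 = 204.
x_1 = 204^2 mod 1057 = 393.
x_2 = 393^2 mod 1057 = 127.
x_3 = 127^2 mod 1057 = 274.
x_4 = 274^2 mod 1057 = 29.

204, 393, 127, 274, 29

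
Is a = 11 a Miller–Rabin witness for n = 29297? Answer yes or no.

no

n − 1 = 29296 = 2^4 · 1831, so s = 4 and d = 1831.
x_0 = 11^1831 mod 29297 = 8747.
x_0 is neither 1 nor 29296, so continue squaring.
x_1 = 8747^2 mod 29297 = 15542.
x_2 = 15542^2 mod 29297 = 29296.
x_2 ≡ −1, so 11 is not a witness.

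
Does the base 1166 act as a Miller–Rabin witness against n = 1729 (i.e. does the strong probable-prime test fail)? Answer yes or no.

n − 1 = 1728 = 2^6 · 27, so s = 6 and d = 27.
x_0 = 1166^27 mod 1729 = 1.
x_0 = 1, so 1166 is not a witness.

no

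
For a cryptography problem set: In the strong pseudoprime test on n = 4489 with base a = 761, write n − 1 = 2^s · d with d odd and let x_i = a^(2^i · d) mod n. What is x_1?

1542

n − 1 = 4488 = 2^3 · 561, so s = 3 and d = 561.
Repeated squaring mod 4489: 761^1 ≡ 761, 761^2 ≡ 40, 761^4 ≡ 1600, 761^8 ≡ 1270, 761^16 ≡ 1349, 761^32 ≡ 1756, 761^64 ≡ 4082, 761^128 ≡ 4045, 761^256 ≡ 4109, 761^512 ≡ 752.
561 = 512 + 32 + 16 + 1, so 761^561 ≡ 752·1756·1349·761 ≡ 3016 (mod 4489).
x_0 = 3016.
x_1 = 3016^2 mod 4489 = 1542.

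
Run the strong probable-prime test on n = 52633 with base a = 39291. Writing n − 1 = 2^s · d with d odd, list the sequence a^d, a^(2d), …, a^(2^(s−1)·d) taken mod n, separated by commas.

34916, 41510, 33579

n − 1 = 52632 = 2^3 · 6579, so s = 3 and d = 6579.
x_0 = 39291^6579 mod 52633 = 34916.
x_1 = 34916^2 mod 52633 = 41510.
x_2 = 41510^2 mod 52633 = 33579.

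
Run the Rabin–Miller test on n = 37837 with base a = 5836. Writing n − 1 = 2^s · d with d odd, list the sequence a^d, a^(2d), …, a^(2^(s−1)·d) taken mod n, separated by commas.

23063, 27260

n − 1 = 37836 = 2^2 · 9459, so s = 2 and d = 9459.
x_0 = 5836^9459 mod 37837 = 23063.
x_1 = 23063^2 mod 37837 = 27260.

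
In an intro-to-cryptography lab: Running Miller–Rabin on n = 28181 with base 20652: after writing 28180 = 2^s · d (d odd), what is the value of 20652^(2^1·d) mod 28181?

n − 1 = 28180 = 2^2 · 7045, so s = 2 and d = 7045.
x_0 = 20652^7045 mod 28181 = 28180.
x_1 = 28180^2 mod 28181 = 1.

1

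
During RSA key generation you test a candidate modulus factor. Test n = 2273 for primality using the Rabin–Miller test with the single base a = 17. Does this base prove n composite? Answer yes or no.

no

n − 1 = 2272 = 2^5 · 71, so s = 5 and d = 71.
x_0 = 17^71 mod 2273 = 1293.
x_0 is neither 1 nor 2272, so continue squaring.
x_1 = 1293^2 mod 2273 = 1194.
x_2 = 1194^2 mod 2273 = 465.
x_3 = 465^2 mod 2273 = 290.
x_4 = 290^2 mod 2273 = 2272.
x_4 ≡ −1, so 17 is not a witness.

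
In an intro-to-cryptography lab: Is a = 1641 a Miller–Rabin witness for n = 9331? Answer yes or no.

no

n − 1 = 9330 = 2^1 · 4665, so s = 1 and d = 4665.
x_0 = 1641^4665 mod 9331 = 9330.
x_0 = 9330 ≡ −1, so 1641 is not a witness.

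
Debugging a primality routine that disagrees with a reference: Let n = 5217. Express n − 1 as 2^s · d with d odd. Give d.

Halving: 5216 → 2608 → 1304 → 652 → 326 → 163; 163 is odd.
So 5216 = 2^5 · 163.

163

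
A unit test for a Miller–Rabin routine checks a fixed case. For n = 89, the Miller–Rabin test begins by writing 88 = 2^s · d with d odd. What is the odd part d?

11

Halving: 88 → 44 → 22 → 11; 11 is odd.
So 88 = 2^3 · 11.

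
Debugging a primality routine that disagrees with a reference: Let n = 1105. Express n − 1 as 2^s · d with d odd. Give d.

Halving: 1104 → 552 → 276 → 138 → 69; 69 is odd.
So 1104 = 2^4 · 69.

69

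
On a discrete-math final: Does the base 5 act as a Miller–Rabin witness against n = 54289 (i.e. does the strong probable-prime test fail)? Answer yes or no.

n − 1 = 54288 = 2^4 · 3393, so s = 4 and d = 3393.
x_0 = 5^3393 mod 54289 = 11172.
x_0 is neither 1 nor 54288, so continue squaring.
x_1 = 11172^2 mod 54289 = 3173.
x_2 = 3173^2 mod 54289 = 24464.
x_3 = 24464^2 mod 54289 = 5360.
Reached i = s−1 = 3 without hitting −1: 5 is a Miller–Rabin witness and 54289 is composite.

yes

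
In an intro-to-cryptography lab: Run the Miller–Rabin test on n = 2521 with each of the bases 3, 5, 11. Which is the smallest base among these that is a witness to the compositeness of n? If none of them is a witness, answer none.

n − 1 = 2520 = 2^3 · 315, so s = 3 and d = 315.
Base 3: x_0 = 3^315 mod 2521 = 2520. x_0 = 2520 ≡ −1, so 3 is not a witness.
Base 5: x_0 = 5^315 mod 2521 = 2450. x_0 is neither 1 nor 2520, so continue squaring. x_1 = 2450^2 mod 2521 = 2520. x_1 ≡ −1, so 5 is not a witness.
Base 11: x_0 = 11^315 mod 2521 = 159. x_0 is neither 1 nor 2520, so continue squaring. x_1 = 159^2 mod 2521 = 71. x_2 = 71^2 mod 2521 = 2520. x_2 ≡ −1, so 11 is not a witness.
No listed base is a witness for 2521.

none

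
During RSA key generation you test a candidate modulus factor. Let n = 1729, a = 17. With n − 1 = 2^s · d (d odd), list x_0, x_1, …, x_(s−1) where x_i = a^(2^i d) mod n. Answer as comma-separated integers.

n − 1 = 1728 = 2^6 · 27, so s = 6 and d = 27.
x_0 = 17^27 mod 1729 = 818.
x_1 = 818^2 mod 1729 = 1.
x_2 = 1^2 mod 1729 = 1.
x_3 = 1^2 mod 1729 = 1.
x_4 = 1^2 mod 1729 = 1.
x_5 = 1^2 mod 1729 = 1.

818, 1, 1, 1, 1, 1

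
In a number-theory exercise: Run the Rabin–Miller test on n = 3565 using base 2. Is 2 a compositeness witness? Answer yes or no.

n − 1 = 3564 = 2^2 · 891, so s = 2 and d = 891.
x_0 = 2^891 mod 3565 = 2048.
x_0 is neither 1 nor 3564, so continue squaring.
x_1 = 2048^2 mod 3565 = 1864.
Reached i = s−1 = 1 without hitting −1: 2 is a Miller–Rabin witness and 3565 is composite.

yes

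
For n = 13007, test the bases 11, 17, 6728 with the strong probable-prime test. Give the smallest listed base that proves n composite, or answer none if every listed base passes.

n − 1 = 13006 = 2^1 · 6503, so s = 1 and d = 6503.
Base 11: x_0 = 11^6503 mod 13007 = 13006. x_0 = 13006 ≡ −1, so 11 is not a witness.
Base 17: x_0 = 17^6503 mod 13007 = 1. x_0 = 1, so 17 is not a witness.
Base 6728: x_0 = 6728^6503 mod 13007 = 1. x_0 = 1, so 6728 is not a witness.
No listed base is a witness for 13007.

none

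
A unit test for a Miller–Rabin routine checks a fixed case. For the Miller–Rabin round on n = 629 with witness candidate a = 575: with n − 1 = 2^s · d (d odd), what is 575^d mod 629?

n − 1 = 628 = 2^2 · 157, so s = 2 and d = 157.
575^157 mod 629 = 39.

39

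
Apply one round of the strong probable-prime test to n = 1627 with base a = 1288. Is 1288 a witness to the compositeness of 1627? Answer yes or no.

no

n − 1 = 1626 = 2^1 · 813, so s = 1 and d = 813.
Repeated squaring mod 1627: 1288^1 ≡ 1288, 1288^2 ≡ 1031, 1288^4 ≡ 530, 1288^8 ≡ 1056, 1288^16 ≡ 641, 1288^32 ≡ 877, 1288^64 ≡ 1185, 1288^128 ≡ 124, 1288^256 ≡ 733, 1288^512 ≡ 379.
813 = 512 + 256 + 32 + 8 + 4 + 1, so 1288^813 ≡ 379·733·877·1056·530·1288 ≡ 1626 (mod 1627).
x_0 = 1288^813 mod 1627 = 1626.
x_0 = 1626 ≡ −1, so 1288 is not a witness.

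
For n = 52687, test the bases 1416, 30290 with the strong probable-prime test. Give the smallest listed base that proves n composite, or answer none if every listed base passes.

n − 1 = 52686 = 2^1 · 26343, so s = 1 and d = 26343.
Base 1416: x_0 = 1416^26343 mod 52687 = 13983. x_0 ∉ {1, 52686} and s = 1, so 1416 is a Miller–Rabin witness and 52687 is composite.
Base 30290: x_0 = 30290^26343 mod 52687 = 8114. x_0 ∉ {1, 52686} and s = 1, so 30290 is a Miller–Rabin witness and 52687 is composite.
The smallest witness among the given bases is 1416.

1416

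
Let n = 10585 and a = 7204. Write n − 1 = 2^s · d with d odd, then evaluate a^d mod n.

n − 1 = 10584 = 2^3 · 1323, so s = 3 and d = 1323.
Repeated squaring mod 10585: 7204^1 ≡ 7204, 7204^2 ≡ 9946, 7204^4 ≡ 6091, 7204^8 ≡ 10441, 7204^16 ≡ 10151, 7204^32 ≡ 8411, 7204^64 ≡ 5366, 7204^128 ≡ 2756, 7204^256 ≡ 6091, 7204^512 ≡ 10441, 7204^1024 ≡ 10151.
1323 = 1024 + 256 + 32 + 8 + 2 + 1, so 7204^1323 ≡ 10151·6091·8411·10441·9946·7204 ≡ 8514 (mod 10585).

8514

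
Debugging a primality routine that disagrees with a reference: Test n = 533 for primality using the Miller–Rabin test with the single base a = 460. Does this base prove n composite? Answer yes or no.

no

n − 1 = 532 = 2^2 · 133, so s = 2 and d = 133.
x_0 = 460^133 mod 533 = 460.
x_0 is neither 1 nor 532, so continue squaring.
x_1 = 460^2 mod 533 = 532.
x_1 ≡ −1, so 460 is not a witness.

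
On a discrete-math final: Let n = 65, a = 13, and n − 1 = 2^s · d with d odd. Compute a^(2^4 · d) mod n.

n − 1 = 64 = 2^6 · 1, so s = 6 and d = 1.
x_0 = 13^1 mod 65 = 13.
x_1 = 13^2 mod 65 = 39.
x_2 = 39^2 mod 65 = 26.
x_3 = 26^2 mod 65 = 26.
x_4 = 26^2 mod 65 = 26.

26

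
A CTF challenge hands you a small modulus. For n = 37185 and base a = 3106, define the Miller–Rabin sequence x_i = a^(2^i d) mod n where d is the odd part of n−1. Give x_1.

22336

n − 1 = 37184 = 2^6 · 581, so s = 6 and d = 581.
x_0 = 3106^581 mod 37185 = 36376.
x_1 = 36376^2 mod 37185 = 22336.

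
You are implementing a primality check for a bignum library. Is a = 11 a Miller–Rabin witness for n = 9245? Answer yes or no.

yes

n − 1 = 9244 = 2^2 · 2311, so s = 2 and d = 2311.
Repeated squaring mod 9245: 11^1 ≡ 11, 11^2 ≡ 121, 11^4 ≡ 5396, 11^8 ≡ 4311, 11^16 ≡ 2271, 11^32 ≡ 7976, 11^64 ≡ 1731, 11^128 ≡ 981, 11^256 ≡ 881, 11^512 ≡ 8826, 11^1024 ≡ 9151, 11^2048 ≡ 8836.
2311 = 2048 + 256 + 4 + 2 + 1, so 11^2311 ≡ 8836·881·5396·121·11 ≡ 4526 (mod 9245).
x_0 = 11^2311 mod 9245 = 4526.
x_0 is neither 1 nor 9244, so continue squaring.
x_1 = 4526^2 mod 9245 = 7001.
Reached i = s−1 = 1 without hitting −1: 11 is a Miller–Rabin witness and 9245 is composite.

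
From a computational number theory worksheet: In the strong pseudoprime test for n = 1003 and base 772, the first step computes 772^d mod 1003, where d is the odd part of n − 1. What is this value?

n − 1 = 1002 = 2^1 · 501, so s = 1 and d = 501.
By repeated squaring, 772^501 ≡ 45 (mod 1003).

45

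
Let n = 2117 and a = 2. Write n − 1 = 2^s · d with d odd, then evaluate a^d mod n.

n − 1 = 2116 = 2^2 · 529, so s = 2 and d = 529.
2^529 mod 2117 = 2099.

2099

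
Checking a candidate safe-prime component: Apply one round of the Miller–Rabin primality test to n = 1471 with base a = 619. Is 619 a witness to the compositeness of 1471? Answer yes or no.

n − 1 = 1470 = 2^1 · 735, so s = 1 and d = 735.
Repeated squaring mod 1471: 619^1 ≡ 619, 619^2 ≡ 701, 619^4 ≡ 87, 619^8 ≡ 214, 619^16 ≡ 195, 619^32 ≡ 1250, 619^64 ≡ 298, 619^128 ≡ 544, 619^256 ≡ 265, 619^512 ≡ 1088.
735 = 512 + 128 + 64 + 16 + 8 + 4 + 2 + 1, so 619^735 ≡ 1088·544·298·195·214·87·701·619 ≡ 1 (mod 1471).
x_0 = 619^735 mod 1471 = 1.
x_0 = 1, so 619 is not a witness.

no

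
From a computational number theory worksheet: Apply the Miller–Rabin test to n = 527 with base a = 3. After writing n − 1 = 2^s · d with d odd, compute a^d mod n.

n − 1 = 526 = 2^1 · 263, so s = 1 and d = 263.
3^263 mod 527 = 11.

11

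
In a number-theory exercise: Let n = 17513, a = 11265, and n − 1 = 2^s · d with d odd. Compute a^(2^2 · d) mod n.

n − 1 = 17512 = 2^3 · 2189, so s = 3 and d = 2189.
By repeated squaring, 11265^2189 ≡ 15619 (mod 17513).
x_0 = 15619.
x_1 = 15619^2 mod 17513 = 14584.
x_2 = 14584^2 mod 17513 = 15184.

15184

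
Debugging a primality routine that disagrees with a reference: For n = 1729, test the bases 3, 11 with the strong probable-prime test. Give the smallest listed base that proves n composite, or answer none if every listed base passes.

3

n − 1 = 1728 = 2^6 · 27, so s = 6 and d = 27.
Base 3: x_0 = 3^27 mod 1729 = 664. x_0 is neither 1 nor 1728, so continue squaring. x_1 = 664^2 mod 1729 = 1. x_1 = 1 but x_0 ≠ ±1, a nontrivial square root of 1 — 3 is a witness and 1729 is composite.
Base 11: x_0 = 11^27 mod 1729 = 1331. x_0 is neither 1 nor 1728, so continue squaring. x_1 = 1331^2 mod 1729 = 1065. x_2 = 1065^2 mod 1729 = 1. x_2 = 1 but x_1 ≠ ±1, a nontrivial square root of 1 — 11 is a witness and 1729 is composite.
The smallest witness among the given bases is 3.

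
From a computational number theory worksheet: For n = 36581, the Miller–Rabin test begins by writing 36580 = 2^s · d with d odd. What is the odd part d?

Halving: 36580 → 18290 → 9145; 9145 is odd.
So 36580 = 2^2 · 9145.

9145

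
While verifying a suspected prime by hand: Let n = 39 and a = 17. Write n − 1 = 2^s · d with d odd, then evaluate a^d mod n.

n − 1 = 38 = 2^1 · 19, so s = 1 and d = 19.
Repeated squaring mod 39: 17^1 ≡ 17, 17^2 ≡ 16, 17^4 ≡ 22, 17^8 ≡ 16, 17^16 ≡ 22.
19 = 16 + 2 + 1, so 17^19 ≡ 22·16·17 ≡ 17 (mod 39).

17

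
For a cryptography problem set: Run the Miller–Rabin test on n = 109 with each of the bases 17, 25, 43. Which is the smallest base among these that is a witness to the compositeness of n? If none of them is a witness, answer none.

n − 1 = 108 = 2^2 · 27, so s = 2 and d = 27.
Base 17: x_0 = 17^27 mod 109 = 33. x_0 is neither 1 nor 108, so continue squaring. x_1 = 33^2 mod 109 = 108. x_1 ≡ −1, so 17 is not a witness.
Base 25: x_0 = 25^27 mod 109 = 1. x_0 = 1, so 25 is not a witness.
Base 43: x_0 = 43^27 mod 109 = 108. x_0 = 108 ≡ −1, so 43 is not a witness.
No listed base is a witness for 109.

none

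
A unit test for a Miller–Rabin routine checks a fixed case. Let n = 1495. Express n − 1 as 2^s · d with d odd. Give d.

747

Halving: 1494 → 747; 747 is odd.
So 1494 = 2^1 · 747.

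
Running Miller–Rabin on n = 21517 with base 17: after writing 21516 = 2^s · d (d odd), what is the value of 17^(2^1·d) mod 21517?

n − 1 = 21516 = 2^2 · 5379, so s = 2 and d = 5379.
x_0 = 17^5379 mod 21517 = 21189.
x_1 = 21189^2 mod 21517 = 21516.

21516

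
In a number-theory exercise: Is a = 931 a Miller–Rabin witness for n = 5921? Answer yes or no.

yes

n − 1 = 5920 = 2^5 · 185, so s = 5 and d = 185.
x_0 = 931^185 mod 5921 = 466.
x_0 is neither 1 nor 5920, so continue squaring.
x_1 = 466^2 mod 5921 = 4000.
x_2 = 4000^2 mod 5921 = 1458.
x_3 = 1458^2 mod 5921 = 125.
x_4 = 125^2 mod 5921 = 3783.
Reached i = s−1 = 4 without hitting −1: 931 is a Miller–Rabin witness and 5921 is composite.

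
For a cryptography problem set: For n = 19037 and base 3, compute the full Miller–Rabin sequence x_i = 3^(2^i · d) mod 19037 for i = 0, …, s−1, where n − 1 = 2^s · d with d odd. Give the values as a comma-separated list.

13570, 19036

n − 1 = 19036 = 2^2 · 4759, so s = 2 and d = 4759.
x_0 = 3^4759 mod 19037 = 13570.
x_1 = 13570^2 mod 19037 = 19036.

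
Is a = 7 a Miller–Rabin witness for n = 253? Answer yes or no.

yes

n − 1 = 252 = 2^2 · 63, so s = 2 and d = 63.
By repeated squaring, 7^63 ≡ 57 (mod 253).
x_0 = 7^63 mod 253 = 57.
x_0 is neither 1 nor 252, so continue squaring.
x_1 = 57^2 mod 253 = 213.
Reached i = s−1 = 1 without hitting −1: 7 is a Miller–Rabin witness and 253 is composite.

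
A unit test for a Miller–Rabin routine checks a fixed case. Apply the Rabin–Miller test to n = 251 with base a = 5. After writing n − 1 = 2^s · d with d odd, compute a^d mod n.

n − 1 = 250 = 2^1 · 125, so s = 1 and d = 125.
5^125 mod 251 = 1.

1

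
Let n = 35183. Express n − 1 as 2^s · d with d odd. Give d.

Halving: 35182 → 17591; 17591 is odd.
So 35182 = 2^1 · 17591.

17591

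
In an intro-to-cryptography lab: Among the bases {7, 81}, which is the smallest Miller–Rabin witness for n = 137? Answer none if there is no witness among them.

n − 1 = 136 = 2^3 · 17, so s = 3 and d = 17.
Base 7: x_0 = 7^17 mod 137 = 100. x_0 is neither 1 nor 136, so continue squaring. x_1 = 100^2 mod 137 = 136. x_1 ≡ −1, so 7 is not a witness.
Base 81: x_0 = 81^17 mod 137 = 136. x_0 = 136 ≡ −1, so 81 is not a witness.
No listed base is a witness for 137.

none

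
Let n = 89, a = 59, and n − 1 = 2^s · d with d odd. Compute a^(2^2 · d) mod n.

88

n − 1 = 88 = 2^3 · 11, so s = 3 and d = 11.
Repeated squaring mod 89: 59^1 ≡ 59, 59^2 ≡ 10, 59^4 ≡ 11, 59^8 ≡ 32.
11 = 8 + 2 + 1, so 59^11 ≡ 32·10·59 ≡ 12 (mod 89).
x_0 = 12.
x_1 = 12^2 mod 89 = 55.
x_2 = 55^2 mod 89 = 88.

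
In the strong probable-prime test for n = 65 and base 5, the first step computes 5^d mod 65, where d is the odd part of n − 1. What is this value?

5

n − 1 = 64 = 2^6 · 1, so s = 6 and d = 1.
5^1 mod 65 = 5.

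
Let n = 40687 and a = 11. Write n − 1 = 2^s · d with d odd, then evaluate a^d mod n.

n − 1 = 40686 = 2^1 · 20343, so s = 1 and d = 20343.
11^20343 mod 40687 = 1758.

1758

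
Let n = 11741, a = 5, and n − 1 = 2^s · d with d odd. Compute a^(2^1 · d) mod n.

1457

n − 1 = 11740 = 2^2 · 2935, so s = 2 and d = 2935.
x_0 = 5^2935 mod 11741 = 5182.
x_1 = 5182^2 mod 11741 = 1457.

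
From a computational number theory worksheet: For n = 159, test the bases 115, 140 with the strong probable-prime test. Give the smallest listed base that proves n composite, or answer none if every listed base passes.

115

n − 1 = 158 = 2^1 · 79, so s = 1 and d = 79.
Base 115: x_0 = 115^79 mod 159 = 115. x_0 ∉ {1, 158} and s = 1, so 115 is a Miller–Rabin witness and 159 is composite.
Base 140: x_0 = 140^79 mod 159 = 125. x_0 ∉ {1, 158} and s = 1, so 140 is a Miller–Rabin witness and 159 is composite.
The smallest witness among the given bases is 115.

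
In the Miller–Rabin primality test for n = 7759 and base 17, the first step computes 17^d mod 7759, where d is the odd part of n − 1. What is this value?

7758

n − 1 = 7758 = 2^1 · 3879, so s = 1 and d = 3879.
Repeated squaring mod 7759: 17^1 ≡ 17, 17^2 ≡ 289, 17^4 ≡ 5931, 17^8 ≡ 5214, 17^16 ≡ 6019, 17^32 ≡ 1590, 17^64 ≡ 6425, 17^128 ≡ 2745, 17^256 ≡ 1036, 17^512 ≡ 2554, 17^1024 ≡ 5356, 17^2048 ≡ 1713.
3879 = 2048 + 1024 + 512 + 256 + 32 + 4 + 2 + 1, so 17^3879 ≡ 1713·5356·2554·1036·1590·5931·289·17 ≡ 7758 (mod 7759).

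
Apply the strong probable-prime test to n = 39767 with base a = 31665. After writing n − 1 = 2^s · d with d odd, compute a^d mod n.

12224

n − 1 = 39766 = 2^1 · 19883, so s = 1 and d = 19883.
Repeated squaring mod 39767: 31665^1 ≡ 31665, 31665^2 ≡ 26854, 31665^4 ≡ 2538, 31665^8 ≡ 38957, 31665^16 ≡ 19828, 31665^32 ≡ 13022, 31665^64 ≡ 5996, 31665^128 ≡ 2648, 31665^256 ≡ 12912, 31665^512 ≡ 16480, 31665^1024 ≡ 21557, 31665^2048 ≡ 26854, 31665^4096 ≡ 2538, 31665^8192 ≡ 38957, 31665^16384 ≡ 19828.
19883 = 16384 + 2048 + 1024 + 256 + 128 + 32 + 8 + 2 + 1, so 31665^19883 ≡ 19828·26854·21557·12912·2648·13022·38957·26854·31665 ≡ 12224 (mod 39767).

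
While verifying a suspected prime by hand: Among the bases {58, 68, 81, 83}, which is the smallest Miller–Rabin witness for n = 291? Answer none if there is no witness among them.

n − 1 = 290 = 2^1 · 145, so s = 1 and d = 145.
Base 58: x_0 = 58^145 mod 291 = 136. x_0 ∉ {1, 290} and s = 1, so 58 is a Miller–Rabin witness and 291 is composite.
Base 68: x_0 = 68^145 mod 291 = 29. x_0 ∉ {1, 290} and s = 1, so 68 is a Miller–Rabin witness and 291 is composite.
Base 81: x_0 = 81^145 mod 291 = 81. x_0 ∉ {1, 290} and s = 1, so 81 is a Miller–Rabin witness and 291 is composite.
Base 83: x_0 = 83^145 mod 291 = 14. x_0 ∉ {1, 290} and s = 1, so 83 is a Miller–Rabin witness and 291 is composite.
The smallest witness among the given bases is 58.

58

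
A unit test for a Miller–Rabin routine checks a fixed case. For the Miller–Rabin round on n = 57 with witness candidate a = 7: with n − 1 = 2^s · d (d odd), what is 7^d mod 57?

7

n − 1 = 56 = 2^3 · 7, so s = 3 and d = 7.
7^7 mod 57 = 7.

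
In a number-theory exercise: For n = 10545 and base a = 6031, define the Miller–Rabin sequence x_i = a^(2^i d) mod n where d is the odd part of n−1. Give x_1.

n − 1 = 10544 = 2^4 · 659, so s = 4 and d = 659.
x_0 = 6031^659 mod 10545 = 6586.
x_1 = 6586^2 mod 10545 = 3811.

3811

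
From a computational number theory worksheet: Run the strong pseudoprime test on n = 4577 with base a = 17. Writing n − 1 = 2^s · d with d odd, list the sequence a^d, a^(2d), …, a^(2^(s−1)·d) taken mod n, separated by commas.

1287, 4072, 3290, 4072, 3290

n − 1 = 4576 = 2^5 · 143, so s = 5 and d = 143.
x_0 = 17^143 mod 4577 = 1287.
x_1 = 1287^2 mod 4577 = 4072.
x_2 = 4072^2 mod 4577 = 3290.
x_3 = 3290^2 mod 4577 = 4072.
x_4 = 4072^2 mod 4577 = 3290.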